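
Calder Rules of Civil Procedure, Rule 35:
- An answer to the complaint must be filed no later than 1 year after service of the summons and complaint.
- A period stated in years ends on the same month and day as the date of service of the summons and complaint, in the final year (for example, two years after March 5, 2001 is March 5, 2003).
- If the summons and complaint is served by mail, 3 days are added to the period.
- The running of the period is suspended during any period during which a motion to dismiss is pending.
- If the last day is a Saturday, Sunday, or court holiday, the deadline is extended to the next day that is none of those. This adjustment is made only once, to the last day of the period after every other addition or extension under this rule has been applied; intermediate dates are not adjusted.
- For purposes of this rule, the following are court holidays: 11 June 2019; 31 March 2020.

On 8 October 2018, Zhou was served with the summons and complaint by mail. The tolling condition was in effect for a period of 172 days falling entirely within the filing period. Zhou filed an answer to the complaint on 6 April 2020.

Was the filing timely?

No

1 year after 8 October 2018 is October 8, 2019.
Service was by mail, adding 3 days: October 8, 2019 + 3 days = October 11, 2019.
Tolling adds 172 days: October 11, 2019 + 172 days = March 31, 2020.
March 31, 2020 is a listed holiday. The next qualifying day is April 1, 2020.
The deadline is April 1, 2020; the filing on April 6, 2020 is after that date.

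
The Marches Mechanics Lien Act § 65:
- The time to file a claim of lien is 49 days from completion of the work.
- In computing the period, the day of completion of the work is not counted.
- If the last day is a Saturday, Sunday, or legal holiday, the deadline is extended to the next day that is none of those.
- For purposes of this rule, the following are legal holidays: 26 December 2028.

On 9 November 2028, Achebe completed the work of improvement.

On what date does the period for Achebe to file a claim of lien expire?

December 28, 2028

49 days after 9 November 2028 is December 28, 2028.
December 28, 2028 is a Thursday and not a legal holiday, so no extension applies.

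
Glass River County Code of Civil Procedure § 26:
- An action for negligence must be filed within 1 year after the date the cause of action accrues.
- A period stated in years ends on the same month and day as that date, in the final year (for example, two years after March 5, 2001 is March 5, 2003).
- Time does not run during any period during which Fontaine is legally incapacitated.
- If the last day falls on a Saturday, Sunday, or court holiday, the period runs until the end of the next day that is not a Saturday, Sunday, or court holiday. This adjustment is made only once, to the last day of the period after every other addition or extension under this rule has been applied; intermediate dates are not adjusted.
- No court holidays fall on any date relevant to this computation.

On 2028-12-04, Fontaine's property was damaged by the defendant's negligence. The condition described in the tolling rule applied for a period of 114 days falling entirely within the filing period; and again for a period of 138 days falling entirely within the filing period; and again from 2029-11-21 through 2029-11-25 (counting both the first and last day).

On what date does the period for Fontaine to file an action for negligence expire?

1 year after 2028-12-04 is December 4, 2029.
Tolling adds 114 days: December 4, 2029 + 114 days = March 28, 2030.
Tolling adds 138 days: March 28, 2030 + 138 days = August 13, 2030.
From November 21, 2029 through November 25, 2029 inclusive is 5 days; tolling adds 5 days: August 13, 2030 + 5 days = August 18, 2030.
August 18, 2030 is Sunday. The next qualifying day is August 19, 2030.

August 19, 2030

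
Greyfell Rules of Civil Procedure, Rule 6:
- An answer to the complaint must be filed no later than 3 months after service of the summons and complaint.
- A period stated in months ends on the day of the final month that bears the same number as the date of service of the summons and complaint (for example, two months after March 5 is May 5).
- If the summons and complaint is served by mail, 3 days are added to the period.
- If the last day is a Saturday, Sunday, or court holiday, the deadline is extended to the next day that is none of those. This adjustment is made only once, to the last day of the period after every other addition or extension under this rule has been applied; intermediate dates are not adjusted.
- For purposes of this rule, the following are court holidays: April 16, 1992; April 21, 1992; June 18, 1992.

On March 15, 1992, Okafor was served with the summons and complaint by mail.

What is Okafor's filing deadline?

June 19, 1992

3 months after March 15, 1992 is June 15, 1992.
Service was by mail, adding 3 days: June 15, 1992 + 3 days = June 18, 1992.
June 18, 1992 is a listed holiday. The next qualifying day is June 19, 1992.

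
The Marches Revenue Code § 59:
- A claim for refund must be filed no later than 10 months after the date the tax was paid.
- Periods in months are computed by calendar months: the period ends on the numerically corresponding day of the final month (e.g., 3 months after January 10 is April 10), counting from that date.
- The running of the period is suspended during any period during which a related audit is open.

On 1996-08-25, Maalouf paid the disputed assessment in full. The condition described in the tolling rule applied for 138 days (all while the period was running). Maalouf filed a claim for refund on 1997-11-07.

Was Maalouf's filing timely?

10 months after 1996-08-25 is June 25, 1997.
Tolling adds 138 days: June 25, 1997 + 138 days = November 10, 1997.
The deadline is November 10, 1997; the filing on November 7, 1997 is on or before that date.

Yes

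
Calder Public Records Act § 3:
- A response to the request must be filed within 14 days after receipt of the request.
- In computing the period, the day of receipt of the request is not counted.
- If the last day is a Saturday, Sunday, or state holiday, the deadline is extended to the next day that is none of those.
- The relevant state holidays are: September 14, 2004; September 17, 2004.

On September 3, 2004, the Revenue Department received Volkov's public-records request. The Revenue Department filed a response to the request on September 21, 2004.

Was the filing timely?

No

14 days after September 3, 2004 is September 17, 2004.
September 17, 2004 is a listed holiday; September 18, 2004 is Saturday; September 19, 2004 is Sunday. The next qualifying day is September 20, 2004.
The deadline is September 20, 2004; the filing on September 21, 2004 is after that date.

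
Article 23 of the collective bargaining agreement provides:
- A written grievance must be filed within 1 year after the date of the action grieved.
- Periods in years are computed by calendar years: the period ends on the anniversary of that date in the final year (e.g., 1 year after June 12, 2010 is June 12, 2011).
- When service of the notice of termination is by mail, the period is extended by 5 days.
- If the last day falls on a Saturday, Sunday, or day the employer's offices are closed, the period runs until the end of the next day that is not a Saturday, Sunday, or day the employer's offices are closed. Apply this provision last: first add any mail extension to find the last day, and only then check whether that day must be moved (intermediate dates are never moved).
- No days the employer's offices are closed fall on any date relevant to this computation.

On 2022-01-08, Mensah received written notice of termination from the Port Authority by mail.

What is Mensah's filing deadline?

January 13, 2023

1 year after 2022-01-08 is January 8, 2023.
Service was by mail, adding 5 days: January 8, 2023 + 5 days = January 13, 2023.
January 13, 2023 is a Friday and not a day the employer's offices are closed, so no extension applies.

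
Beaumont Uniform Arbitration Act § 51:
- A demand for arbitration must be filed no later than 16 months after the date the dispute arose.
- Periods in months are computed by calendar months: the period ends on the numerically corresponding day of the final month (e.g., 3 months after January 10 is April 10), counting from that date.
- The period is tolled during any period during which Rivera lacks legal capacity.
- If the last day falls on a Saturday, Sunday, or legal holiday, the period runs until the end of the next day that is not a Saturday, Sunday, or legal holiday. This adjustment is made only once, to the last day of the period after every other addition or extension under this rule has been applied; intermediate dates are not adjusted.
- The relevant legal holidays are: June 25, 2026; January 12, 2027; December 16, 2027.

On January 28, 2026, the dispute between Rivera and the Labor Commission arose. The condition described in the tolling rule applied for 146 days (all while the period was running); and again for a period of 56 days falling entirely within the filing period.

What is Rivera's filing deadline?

December 17, 2027

16 months after January 28, 2026 is May 28, 2027.
Tolling adds 146 days: May 28, 2027 + 146 days = October 21, 2027.
Tolling adds 56 days: October 21, 2027 + 56 days = December 16, 2027.
December 16, 2027 is a listed holiday. The next qualifying day is December 17, 2027.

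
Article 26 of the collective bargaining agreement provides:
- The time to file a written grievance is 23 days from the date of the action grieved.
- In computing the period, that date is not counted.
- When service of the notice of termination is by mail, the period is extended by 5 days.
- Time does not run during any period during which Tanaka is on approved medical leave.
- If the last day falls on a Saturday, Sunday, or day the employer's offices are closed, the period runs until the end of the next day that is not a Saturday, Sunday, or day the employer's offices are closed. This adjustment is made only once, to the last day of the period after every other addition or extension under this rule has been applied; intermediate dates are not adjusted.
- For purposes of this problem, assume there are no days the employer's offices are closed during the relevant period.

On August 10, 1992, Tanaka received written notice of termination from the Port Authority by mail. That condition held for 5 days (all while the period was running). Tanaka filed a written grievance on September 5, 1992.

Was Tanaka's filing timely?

23 days after August 10, 1992 is September 2, 1992.
Service was by mail, adding 5 days: September 2, 1992 + 5 days = September 7, 1992.
Tolling adds 5 days: September 7, 1992 + 5 days = September 12, 1992.
September 12, 1992 is Saturday; September 13, 1992 is Sunday. The next qualifying day is September 14, 1992.
The deadline is September 14, 1992; the filing on September 5, 1992 is on or before that date.

Yes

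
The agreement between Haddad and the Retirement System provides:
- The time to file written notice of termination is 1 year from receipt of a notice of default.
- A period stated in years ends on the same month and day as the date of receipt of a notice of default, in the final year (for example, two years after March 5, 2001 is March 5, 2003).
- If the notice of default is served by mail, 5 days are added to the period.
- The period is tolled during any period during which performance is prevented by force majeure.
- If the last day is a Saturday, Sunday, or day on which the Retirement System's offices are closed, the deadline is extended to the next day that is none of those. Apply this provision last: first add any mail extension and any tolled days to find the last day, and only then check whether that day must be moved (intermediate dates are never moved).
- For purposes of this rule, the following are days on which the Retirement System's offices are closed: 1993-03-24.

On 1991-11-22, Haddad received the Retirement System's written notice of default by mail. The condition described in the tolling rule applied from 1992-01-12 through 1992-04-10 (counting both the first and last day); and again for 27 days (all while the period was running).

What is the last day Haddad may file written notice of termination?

1 year after 1991-11-22 is November 22, 1992.
Service was by mail, adding 5 days: November 22, 1992 + 5 days = November 27, 1992.
From January 12, 1992 through April 10, 1992 inclusive is 90 days; tolling adds 90 days: November 27, 1992 + 90 days = February 25, 1993.
Tolling adds 27 days: February 25, 1993 + 27 days = March 24, 1993.
March 24, 1993 is a listed holiday. The next qualifying day is March 25, 1993.

March 25, 1993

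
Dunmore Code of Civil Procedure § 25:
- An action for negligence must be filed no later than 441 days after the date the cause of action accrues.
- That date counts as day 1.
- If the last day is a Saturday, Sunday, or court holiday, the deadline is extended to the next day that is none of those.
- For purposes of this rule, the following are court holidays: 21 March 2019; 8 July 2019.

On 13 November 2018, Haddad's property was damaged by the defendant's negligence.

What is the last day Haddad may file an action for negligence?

January 27, 2020

Counting 13 November 2018 as day 1, day 441 is January 27, 2020.
January 27, 2020 is a Monday and not a court holiday, so no extension applies.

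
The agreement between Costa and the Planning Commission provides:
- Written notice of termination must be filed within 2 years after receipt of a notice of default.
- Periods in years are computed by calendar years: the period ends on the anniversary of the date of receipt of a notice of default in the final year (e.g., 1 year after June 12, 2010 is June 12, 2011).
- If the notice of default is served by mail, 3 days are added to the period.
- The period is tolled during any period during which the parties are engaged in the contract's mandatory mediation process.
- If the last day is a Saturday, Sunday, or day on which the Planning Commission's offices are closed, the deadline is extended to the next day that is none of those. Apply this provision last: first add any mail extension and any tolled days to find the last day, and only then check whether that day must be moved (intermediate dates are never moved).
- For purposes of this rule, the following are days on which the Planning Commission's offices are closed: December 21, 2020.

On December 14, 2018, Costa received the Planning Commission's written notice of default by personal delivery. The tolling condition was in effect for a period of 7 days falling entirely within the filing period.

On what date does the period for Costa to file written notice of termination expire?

2 years after December 14, 2018 is December 14, 2020.
Service was not by mail, so no mail extension applies.
Tolling adds 7 days: December 14, 2020 + 7 days = December 21, 2020.
December 21, 2020 is a listed holiday. The next qualifying day is December 22, 2020.

December 22, 2020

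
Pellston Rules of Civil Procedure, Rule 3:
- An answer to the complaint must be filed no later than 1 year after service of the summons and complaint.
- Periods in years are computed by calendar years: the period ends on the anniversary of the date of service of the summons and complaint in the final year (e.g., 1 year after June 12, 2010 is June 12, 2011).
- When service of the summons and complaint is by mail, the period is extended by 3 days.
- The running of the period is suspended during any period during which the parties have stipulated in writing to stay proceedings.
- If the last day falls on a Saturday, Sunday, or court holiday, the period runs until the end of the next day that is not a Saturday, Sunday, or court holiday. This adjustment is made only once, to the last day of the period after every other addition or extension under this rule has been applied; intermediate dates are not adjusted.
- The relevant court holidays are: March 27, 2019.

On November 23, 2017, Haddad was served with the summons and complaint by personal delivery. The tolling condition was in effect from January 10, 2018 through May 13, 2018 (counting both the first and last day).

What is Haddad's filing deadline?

March 28, 2019

1 year after November 23, 2017 is November 23, 2018.
Service was not by mail, so no mail extension applies.
From January 10, 2018 through May 13, 2018 inclusive is 124 days; tolling adds 124 days: November 23, 2018 + 124 days = March 27, 2019.
March 27, 2019 is a listed holiday. The next qualifying day is March 28, 2019.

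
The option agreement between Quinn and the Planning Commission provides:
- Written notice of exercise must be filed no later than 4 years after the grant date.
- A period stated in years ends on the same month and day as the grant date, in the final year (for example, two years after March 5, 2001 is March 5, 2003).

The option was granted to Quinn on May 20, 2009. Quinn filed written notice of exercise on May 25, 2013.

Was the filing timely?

4 years after May 20, 2009 is May 20, 2013.
The deadline is May 20, 2013; the filing on May 25, 2013 is after that date.

No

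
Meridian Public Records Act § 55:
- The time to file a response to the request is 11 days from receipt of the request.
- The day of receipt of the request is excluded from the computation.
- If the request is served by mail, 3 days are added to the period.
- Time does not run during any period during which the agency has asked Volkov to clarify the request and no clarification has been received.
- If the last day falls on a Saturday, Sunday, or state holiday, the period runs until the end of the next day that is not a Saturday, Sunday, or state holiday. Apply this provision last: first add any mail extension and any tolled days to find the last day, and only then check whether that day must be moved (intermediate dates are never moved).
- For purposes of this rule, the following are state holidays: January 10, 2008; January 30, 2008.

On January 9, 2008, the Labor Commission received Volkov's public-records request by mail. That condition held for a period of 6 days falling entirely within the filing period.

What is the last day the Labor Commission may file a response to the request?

January 29, 2008

11 days after January 9, 2008 is January 20, 2008.
Service was by mail, adding 3 days: January 20, 2008 + 3 days = January 23, 2008.
Tolling adds 6 days: January 23, 2008 + 6 days = January 29, 2008.
January 29, 2008 is a Tuesday and not a state holiday, so no extension applies.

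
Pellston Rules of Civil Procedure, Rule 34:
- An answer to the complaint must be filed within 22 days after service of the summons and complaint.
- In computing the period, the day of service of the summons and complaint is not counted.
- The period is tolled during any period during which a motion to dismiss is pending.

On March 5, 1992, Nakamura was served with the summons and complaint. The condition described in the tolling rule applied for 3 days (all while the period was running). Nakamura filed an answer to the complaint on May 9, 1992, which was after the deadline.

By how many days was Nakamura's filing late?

22 days after March 5, 1992 is March 27, 1992.
Tolling adds 3 days: March 27, 1992 + 3 days = March 30, 1992.
The deadline is March 30, 1992; from March 30, 1992 to May 9, 1992 is 40 days.

40 days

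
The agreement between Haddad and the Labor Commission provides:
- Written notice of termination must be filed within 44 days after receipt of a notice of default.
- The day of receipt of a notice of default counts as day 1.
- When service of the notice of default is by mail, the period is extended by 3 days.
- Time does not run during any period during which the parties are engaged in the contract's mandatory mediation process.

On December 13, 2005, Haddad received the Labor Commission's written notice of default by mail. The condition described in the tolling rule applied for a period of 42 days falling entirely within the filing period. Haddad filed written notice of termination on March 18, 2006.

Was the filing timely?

Counting December 13, 2005 as day 1, day 44 is January 25, 2006.
Service was by mail, adding 3 days: January 25, 2006 + 3 days = January 28, 2006.
Tolling adds 42 days: January 28, 2006 + 42 days = March 11, 2006.
The deadline is March 11, 2006; the filing on March 18, 2006 is after that date.

No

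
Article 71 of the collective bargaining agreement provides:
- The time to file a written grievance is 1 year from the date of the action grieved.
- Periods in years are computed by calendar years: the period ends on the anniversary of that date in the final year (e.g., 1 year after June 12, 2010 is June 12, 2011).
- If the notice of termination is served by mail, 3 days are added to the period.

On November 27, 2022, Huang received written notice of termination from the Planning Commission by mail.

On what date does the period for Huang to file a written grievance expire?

1 year after November 27, 2022 is November 27, 2023.
Service was by mail, adding 3 days: November 27, 2023 + 3 days = November 30, 2023.

November 30, 2023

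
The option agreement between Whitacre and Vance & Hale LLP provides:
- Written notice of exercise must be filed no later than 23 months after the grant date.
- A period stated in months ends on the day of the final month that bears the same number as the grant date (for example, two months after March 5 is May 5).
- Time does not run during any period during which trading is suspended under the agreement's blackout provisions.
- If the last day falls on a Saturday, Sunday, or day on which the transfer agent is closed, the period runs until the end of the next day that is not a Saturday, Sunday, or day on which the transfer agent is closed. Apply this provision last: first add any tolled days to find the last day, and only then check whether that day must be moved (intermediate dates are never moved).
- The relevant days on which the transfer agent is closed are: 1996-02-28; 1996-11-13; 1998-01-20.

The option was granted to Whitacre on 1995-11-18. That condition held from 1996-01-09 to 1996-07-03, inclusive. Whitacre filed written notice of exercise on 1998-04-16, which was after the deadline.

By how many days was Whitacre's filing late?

3 days

23 months after 1995-11-18 is October 18, 1997.
From January 9, 1996 through July 3, 1996 inclusive is 177 days; tolling adds 177 days: October 18, 1997 + 177 days = April 13, 1998.
April 13, 1998 is a Monday and not a day on which the transfer agent is closed, so no extension applies.
The deadline is April 13, 1998; from April 13, 1998 to April 16, 1998 is 3 days.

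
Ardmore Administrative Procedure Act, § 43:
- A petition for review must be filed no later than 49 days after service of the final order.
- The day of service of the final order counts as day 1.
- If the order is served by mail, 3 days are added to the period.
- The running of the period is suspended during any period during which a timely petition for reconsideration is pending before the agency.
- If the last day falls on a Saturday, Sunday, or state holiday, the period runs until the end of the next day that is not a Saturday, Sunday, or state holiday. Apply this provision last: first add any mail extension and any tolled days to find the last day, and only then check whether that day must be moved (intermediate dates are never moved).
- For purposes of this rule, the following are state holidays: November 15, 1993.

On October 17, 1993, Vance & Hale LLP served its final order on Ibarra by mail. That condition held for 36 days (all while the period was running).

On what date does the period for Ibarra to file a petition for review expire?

Counting October 17, 1993 as day 1, day 49 is December 4, 1993.
Service was by mail, adding 3 days: December 4, 1993 + 3 days = December 7, 1993.
Tolling adds 36 days: December 7, 1993 + 36 days = January 12, 1994.
January 12, 1994 is a Wednesday and not a state holiday, so no extension applies.

January 12, 1994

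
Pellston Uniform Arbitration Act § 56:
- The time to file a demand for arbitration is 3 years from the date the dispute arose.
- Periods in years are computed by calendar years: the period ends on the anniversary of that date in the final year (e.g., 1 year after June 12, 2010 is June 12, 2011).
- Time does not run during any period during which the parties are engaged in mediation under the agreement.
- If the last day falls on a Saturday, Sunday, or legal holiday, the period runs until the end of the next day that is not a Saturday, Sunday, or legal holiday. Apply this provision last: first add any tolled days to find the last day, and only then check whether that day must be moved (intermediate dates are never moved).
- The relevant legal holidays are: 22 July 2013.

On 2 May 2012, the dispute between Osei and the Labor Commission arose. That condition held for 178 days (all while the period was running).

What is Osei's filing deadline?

October 27, 2015

3 years after 2 May 2012 is May 2, 2015.
Tolling adds 178 days: May 2, 2015 + 178 days = October 27, 2015.
October 27, 2015 is a Tuesday and not a legal holiday, so no extension applies.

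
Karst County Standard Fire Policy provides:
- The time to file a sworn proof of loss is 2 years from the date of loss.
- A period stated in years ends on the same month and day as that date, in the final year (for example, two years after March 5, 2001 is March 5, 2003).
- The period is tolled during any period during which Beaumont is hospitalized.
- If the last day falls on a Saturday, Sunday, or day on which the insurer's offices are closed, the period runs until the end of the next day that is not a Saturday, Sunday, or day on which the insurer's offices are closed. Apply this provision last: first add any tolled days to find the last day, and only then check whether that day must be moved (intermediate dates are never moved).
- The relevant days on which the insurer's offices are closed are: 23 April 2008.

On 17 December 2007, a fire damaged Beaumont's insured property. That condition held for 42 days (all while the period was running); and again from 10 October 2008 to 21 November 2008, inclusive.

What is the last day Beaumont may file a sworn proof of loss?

March 12, 2010

2 years after 17 December 2007 is December 17, 2009.
Tolling adds 42 days: December 17, 2009 + 42 days = January 28, 2010.
From October 10, 2008 through November 21, 2008 inclusive is 43 days; tolling adds 43 days: January 28, 2010 + 43 days = March 12, 2010.
March 12, 2010 is a Friday and not a day on which the insurer's offices are closed, so no extension applies.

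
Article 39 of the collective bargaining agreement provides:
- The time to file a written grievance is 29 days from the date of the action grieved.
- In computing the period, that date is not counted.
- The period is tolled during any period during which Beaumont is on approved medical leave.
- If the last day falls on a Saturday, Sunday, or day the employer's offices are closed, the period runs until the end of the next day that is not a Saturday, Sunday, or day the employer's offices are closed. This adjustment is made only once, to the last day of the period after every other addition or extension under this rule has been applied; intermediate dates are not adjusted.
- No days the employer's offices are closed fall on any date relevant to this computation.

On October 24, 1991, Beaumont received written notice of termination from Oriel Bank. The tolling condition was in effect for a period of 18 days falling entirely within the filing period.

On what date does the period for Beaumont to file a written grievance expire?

29 days after October 24, 1991 is November 22, 1991.
Tolling adds 18 days: November 22, 1991 + 18 days = December 10, 1991.
December 10, 1991 is a Tuesday and not a day the employer's offices are closed, so no extension applies.

December 10, 1991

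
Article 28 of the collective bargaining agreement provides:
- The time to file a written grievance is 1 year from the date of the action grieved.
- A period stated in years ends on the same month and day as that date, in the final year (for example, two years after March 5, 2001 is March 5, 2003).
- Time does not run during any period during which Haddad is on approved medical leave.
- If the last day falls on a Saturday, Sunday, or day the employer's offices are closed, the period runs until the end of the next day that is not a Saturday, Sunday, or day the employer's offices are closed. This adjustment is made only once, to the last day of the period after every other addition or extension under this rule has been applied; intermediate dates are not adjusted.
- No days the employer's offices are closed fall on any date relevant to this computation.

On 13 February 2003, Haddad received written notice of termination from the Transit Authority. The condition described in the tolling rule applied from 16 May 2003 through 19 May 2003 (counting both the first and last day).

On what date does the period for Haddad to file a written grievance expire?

1 year after 13 February 2003 is February 13, 2004.
From May 16, 2003 through May 19, 2003 inclusive is 4 days; tolling adds 4 days: February 13, 2004 + 4 days = February 17, 2004.
February 17, 2004 is a Tuesday and not a day the employer's offices are closed, so no extension applies.

February 17, 2004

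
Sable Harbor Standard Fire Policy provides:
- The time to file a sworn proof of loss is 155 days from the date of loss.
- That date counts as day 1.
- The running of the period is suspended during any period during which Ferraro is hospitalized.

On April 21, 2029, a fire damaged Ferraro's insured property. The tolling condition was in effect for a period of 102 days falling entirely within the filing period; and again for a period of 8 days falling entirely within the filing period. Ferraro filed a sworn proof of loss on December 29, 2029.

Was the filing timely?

Yes

Counting April 21, 2029 as day 1, day 155 is September 22, 2029.
Tolling adds 102 days: September 22, 2029 + 102 days = January 2, 2030.
Tolling adds 8 days: January 2, 2030 + 8 days = January 10, 2030.
The deadline is January 10, 2030; the filing on December 29, 2029 is on or before that date.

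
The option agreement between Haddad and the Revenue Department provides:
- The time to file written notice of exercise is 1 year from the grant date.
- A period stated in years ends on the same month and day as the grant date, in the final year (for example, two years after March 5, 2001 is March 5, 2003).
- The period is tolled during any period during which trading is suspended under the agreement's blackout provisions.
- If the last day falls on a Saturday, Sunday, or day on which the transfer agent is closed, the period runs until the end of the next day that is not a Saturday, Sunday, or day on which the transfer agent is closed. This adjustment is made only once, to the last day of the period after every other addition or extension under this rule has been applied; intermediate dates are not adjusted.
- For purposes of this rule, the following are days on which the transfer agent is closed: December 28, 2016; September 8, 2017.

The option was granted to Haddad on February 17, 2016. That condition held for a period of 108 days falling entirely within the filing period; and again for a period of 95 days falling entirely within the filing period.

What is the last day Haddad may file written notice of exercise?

September 11, 2017

1 year after February 17, 2016 is February 17, 2017.
Tolling adds 108 days: February 17, 2017 + 108 days = June 5, 2017.
Tolling adds 95 days: June 5, 2017 + 95 days = September 8, 2017.
September 8, 2017 is a listed holiday; September 9, 2017 is Saturday; September 10, 2017 is Sunday. The next qualifying day is September 11, 2017.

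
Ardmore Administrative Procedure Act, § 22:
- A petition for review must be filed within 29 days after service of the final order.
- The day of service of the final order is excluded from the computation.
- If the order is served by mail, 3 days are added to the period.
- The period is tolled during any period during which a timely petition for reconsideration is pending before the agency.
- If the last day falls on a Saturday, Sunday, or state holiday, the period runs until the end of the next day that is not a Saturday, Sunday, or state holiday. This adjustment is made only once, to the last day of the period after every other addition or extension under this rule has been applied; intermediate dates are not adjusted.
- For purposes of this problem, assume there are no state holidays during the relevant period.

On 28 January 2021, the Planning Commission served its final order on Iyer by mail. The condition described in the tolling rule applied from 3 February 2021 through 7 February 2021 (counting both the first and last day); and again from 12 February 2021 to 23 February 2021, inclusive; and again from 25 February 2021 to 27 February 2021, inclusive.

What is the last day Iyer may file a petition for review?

March 22, 2021

29 days after 28 January 2021 is February 26, 2021.
Service was by mail, adding 3 days: February 26, 2021 + 3 days = March 1, 2021.
From February 3, 2021 through February 7, 2021 inclusive is 5 days; tolling adds 5 days: March 1, 2021 + 5 days = March 6, 2021.
From February 12, 2021 through February 23, 2021 inclusive is 12 days; tolling adds 12 days: March 6, 2021 + 12 days = March 18, 2021.
From February 25, 2021 through February 27, 2021 inclusive is 3 days; tolling adds 3 days: March 18, 2021 + 3 days = March 21, 2021.
March 21, 2021 is Sunday. The next qualifying day is March 22, 2021.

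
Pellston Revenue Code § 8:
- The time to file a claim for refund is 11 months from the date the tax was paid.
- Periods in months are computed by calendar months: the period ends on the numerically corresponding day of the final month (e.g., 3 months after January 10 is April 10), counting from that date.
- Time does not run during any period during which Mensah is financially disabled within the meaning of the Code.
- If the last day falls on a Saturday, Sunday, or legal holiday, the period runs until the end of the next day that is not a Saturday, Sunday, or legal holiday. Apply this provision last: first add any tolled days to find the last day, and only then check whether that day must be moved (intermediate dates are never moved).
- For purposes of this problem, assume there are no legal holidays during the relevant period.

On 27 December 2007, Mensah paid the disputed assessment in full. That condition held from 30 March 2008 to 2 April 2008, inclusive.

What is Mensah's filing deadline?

December 1, 2008

11 months after 27 December 2007 is November 27, 2008.
From March 30, 2008 through April 2, 2008 inclusive is 4 days; tolling adds 4 days: November 27, 2008 + 4 days = December 1, 2008.
December 1, 2008 is a Monday and not a legal holiday, so no extension applies.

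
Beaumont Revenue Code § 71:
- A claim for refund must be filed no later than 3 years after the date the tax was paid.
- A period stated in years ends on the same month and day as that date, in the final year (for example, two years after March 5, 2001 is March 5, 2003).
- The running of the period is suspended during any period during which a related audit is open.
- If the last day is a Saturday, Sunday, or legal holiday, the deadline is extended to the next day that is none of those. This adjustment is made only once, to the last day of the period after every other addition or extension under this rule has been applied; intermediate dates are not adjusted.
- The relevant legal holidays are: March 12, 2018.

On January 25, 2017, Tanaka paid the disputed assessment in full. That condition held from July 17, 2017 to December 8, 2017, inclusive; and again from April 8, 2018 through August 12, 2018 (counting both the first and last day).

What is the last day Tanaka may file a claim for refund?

October 23, 2020

3 years after January 25, 2017 is January 25, 2020.
From July 17, 2017 through December 8, 2017 inclusive is 145 days; tolling adds 145 days: January 25, 2020 + 145 days = June 18, 2020.
From April 8, 2018 through August 12, 2018 inclusive is 127 days; tolling adds 127 days: June 18, 2020 + 127 days = October 23, 2020.
October 23, 2020 is a Friday and not a legal holiday, so no extension applies.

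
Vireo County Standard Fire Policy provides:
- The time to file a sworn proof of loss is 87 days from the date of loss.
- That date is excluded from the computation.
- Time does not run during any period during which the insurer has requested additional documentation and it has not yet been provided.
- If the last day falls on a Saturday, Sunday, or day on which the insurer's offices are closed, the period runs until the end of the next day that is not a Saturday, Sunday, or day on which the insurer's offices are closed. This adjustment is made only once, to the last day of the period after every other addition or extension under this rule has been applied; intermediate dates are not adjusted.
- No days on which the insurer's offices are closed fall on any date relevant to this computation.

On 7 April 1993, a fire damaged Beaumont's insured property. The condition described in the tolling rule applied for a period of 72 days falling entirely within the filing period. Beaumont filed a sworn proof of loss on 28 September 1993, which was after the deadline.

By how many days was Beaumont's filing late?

87 days after 7 April 1993 is July 3, 1993.
Tolling adds 72 days: July 3, 1993 + 72 days = September 13, 1993.
September 13, 1993 is a Monday and not a day on which the insurer's offices are closed, so no extension applies.
The deadline is September 13, 1993; from September 13, 1993 to September 28, 1993 is 15 days.

15 days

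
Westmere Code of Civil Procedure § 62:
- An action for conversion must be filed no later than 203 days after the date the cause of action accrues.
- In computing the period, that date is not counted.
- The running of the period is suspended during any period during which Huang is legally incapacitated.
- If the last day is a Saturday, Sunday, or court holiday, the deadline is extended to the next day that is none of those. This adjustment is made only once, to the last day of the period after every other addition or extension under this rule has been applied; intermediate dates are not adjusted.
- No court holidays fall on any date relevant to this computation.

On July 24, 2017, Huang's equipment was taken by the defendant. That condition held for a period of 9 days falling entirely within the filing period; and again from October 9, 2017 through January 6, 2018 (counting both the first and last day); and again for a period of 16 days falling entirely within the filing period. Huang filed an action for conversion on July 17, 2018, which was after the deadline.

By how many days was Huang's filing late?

40 days

203 days after July 24, 2017 is February 12, 2018.
Tolling adds 9 days: February 12, 2018 + 9 days = February 21, 2018.
From October 9, 2017 through January 6, 2018 inclusive is 90 days; tolling adds 90 days: February 21, 2018 + 90 days = May 22, 2018.
Tolling adds 16 days: May 22, 2018 + 16 days = June 7, 2018.
June 7, 2018 is a Thursday and not a court holiday, so no extension applies.
The deadline is June 7, 2018; from June 7, 2018 to July 17, 2018 is 40 days.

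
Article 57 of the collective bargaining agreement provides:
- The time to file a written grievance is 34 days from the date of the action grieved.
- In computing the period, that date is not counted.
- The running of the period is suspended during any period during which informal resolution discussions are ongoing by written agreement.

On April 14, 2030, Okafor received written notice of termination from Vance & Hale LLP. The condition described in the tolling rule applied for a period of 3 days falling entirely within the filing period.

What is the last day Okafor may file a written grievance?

34 days after April 14, 2030 is May 18, 2030.
Tolling adds 3 days: May 18, 2030 + 3 days = May 21, 2030.

May 21, 2030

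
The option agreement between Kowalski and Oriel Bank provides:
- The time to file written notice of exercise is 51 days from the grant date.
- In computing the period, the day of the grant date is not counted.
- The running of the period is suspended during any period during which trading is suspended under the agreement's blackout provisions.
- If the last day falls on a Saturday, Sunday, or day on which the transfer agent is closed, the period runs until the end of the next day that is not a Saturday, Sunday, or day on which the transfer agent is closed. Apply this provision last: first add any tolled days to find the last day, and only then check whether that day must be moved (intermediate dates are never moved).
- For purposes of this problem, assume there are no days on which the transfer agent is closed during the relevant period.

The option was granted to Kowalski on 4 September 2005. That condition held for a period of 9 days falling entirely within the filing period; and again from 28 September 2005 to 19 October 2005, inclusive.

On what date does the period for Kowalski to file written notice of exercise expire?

51 days after 4 September 2005 is October 25, 2005.
Tolling adds 9 days: October 25, 2005 + 9 days = November 3, 2005.
From September 28, 2005 through October 19, 2005 inclusive is 22 days; tolling adds 22 days: November 3, 2005 + 22 days = November 25, 2005.
November 25, 2005 is a Friday and not a day on which the transfer agent is closed, so no extension applies.

November 25, 2005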